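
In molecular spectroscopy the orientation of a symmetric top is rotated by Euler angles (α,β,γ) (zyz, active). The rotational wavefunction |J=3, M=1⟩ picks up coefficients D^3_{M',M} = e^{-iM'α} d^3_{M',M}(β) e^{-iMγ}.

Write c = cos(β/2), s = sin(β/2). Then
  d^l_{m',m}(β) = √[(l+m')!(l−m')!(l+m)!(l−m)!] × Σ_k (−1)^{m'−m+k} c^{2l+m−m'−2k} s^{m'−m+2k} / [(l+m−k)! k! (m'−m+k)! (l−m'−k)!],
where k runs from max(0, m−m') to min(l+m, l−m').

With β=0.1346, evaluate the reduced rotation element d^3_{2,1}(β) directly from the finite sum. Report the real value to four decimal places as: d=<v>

d^3_{2,1}(β=0.1346) via the finite sum:
With c≡cos(β/2)=0.997736 and s≡sin(β/2)=0.067249, N=[120·1·24·2]^{1/2}=75.894664
k: max(0,(1)−(2))=0 … min(3+(1),3−(2))=1
  k=0: (−1)^1·75.8947/(24)·0.9977^5·0.0672^1 = -0.210264
  k=1: (−1)^2·75.8947/(12)·0.9977^3·0.0672^3 = +0.001910
d^3_{2,1}(0.1346) = -0.210264 +0.001910 = -0.208354

d=-0.2084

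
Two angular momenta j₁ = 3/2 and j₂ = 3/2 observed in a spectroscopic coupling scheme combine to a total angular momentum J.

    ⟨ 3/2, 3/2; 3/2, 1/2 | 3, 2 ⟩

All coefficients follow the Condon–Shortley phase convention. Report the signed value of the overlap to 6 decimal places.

+√(1/2) ≈ +0.707107

√[7·0!3!3!/7! · 3!0!2!1!5!1!] = √(72)
  +(−1)^0/∏(0,0,0,2,3,1)! = 1/12  (running 1/12)
⟨..|..⟩ = √(72)·(1/12) = +0.707107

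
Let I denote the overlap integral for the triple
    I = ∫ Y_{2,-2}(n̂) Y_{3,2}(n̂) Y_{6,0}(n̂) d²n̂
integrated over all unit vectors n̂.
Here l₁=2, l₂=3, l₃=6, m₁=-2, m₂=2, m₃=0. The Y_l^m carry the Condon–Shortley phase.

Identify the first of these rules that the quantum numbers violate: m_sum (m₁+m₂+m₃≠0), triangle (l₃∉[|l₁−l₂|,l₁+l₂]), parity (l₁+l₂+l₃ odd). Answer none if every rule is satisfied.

triangle

m₁+m₂+m₃ = -2 + 2 + 0 = 0  ✓
triangle: need |l₁−l₂| ≤ l₃ ≤ l₁+l₂ = [1,5]; l₃=6 is outside  ✗
parity: l₁+l₂+l₃ = 11 is odd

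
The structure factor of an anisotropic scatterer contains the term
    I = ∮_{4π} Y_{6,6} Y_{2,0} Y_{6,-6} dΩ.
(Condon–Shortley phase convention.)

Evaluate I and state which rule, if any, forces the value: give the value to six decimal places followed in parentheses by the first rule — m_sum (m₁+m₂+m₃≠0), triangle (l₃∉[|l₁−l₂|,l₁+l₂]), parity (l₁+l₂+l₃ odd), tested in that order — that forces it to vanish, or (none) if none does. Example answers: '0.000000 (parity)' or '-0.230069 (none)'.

Checks pass: Σm=0; 14 even; l₃=6∈[4,8].
(2·6+1)(2·2+1)(2·6+1) = 845
Δ: 2! 10! 2! / 15! → 1/90090
sum: t=0:+1/69120 t=1:−1/14400 t=2:+1/69120 = -7/172800
3j²(6 2 6; 0 0 0) = Δ·Π!·Σ² = 14/715  (sign -1)
sum: t=0:+1/14515200 = 1/14515200
3j²(6 2 6; 6 0 -6) = Δ·Π!·Σ² = 22/455  (sign +1)
combine: 4πI² = 845·14/715·22/455 = 4/5
take √, sign -1: I = -0.25231325
No selection rule forces the value: the integral is nonzero (none).

-0.252313 (none)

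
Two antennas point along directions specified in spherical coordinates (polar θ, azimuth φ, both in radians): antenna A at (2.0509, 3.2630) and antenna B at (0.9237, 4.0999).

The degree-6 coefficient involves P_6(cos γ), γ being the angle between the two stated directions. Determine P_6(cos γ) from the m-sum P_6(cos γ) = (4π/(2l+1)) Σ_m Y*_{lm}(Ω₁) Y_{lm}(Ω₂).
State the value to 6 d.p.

-0.089622

Addition theorem: P_6(cos γ) = (4π/13) Σ_m Y*_{lm}(Ω₁) Y_{lm}(Ω₂), m = −6…6:
  [-6]  conj(Y_{6,-6})(Ω₁) = (0.175497, 0.156565) ; Y_{6,-6}(Ω₂) = (0.107293, 0.063347) ; Δ = (0.008912, 0.027916)
  [-5]  conj(Y_{6,-5})(Ω₁) = (0.348455, 0.242008) ; Y_{6,-5}(Ω₂) = (-0.025787, -0.325125) ; Δ = (0.069697, -0.119532)
  [-4]  conj(Y_{6,-4})(Ω₁) = (0.262944, 0.138778) ; Y_{6,-4}(Ω₂) = (-0.333809, 0.276424) ; Δ = (-0.126135, 0.026359)
  [-3]  conj(Y_{6,-3})(Ω₁) = (-0.128170, -0.048862) ; Y_{6,-3}(Ω₂) = (0.192006, 0.052452) ; Δ = (-0.022046, -0.016105)
  [-2]  conj(Y_{6,-2})(Ω₁) = (-0.332786, -0.082432) ; Y_{6,-2}(Ω₂) = (0.083128, 0.230721) ; Δ = (-0.008645, -0.083633)
  [-1]  conj(Y_{6,-1})(Ω₁) = (0.017088, 0.002085) ; Y_{6,-1}(Ω₂) = (0.175937, -0.250398) ; Δ = (0.003528, -0.003912)
  [+0]  conj(Y_{6,0})(Ω₁) = (0.337347, -0.000000) ; Y_{6,0}(Ω₂) = (0.167966, 0.000000) ; Δ = (0.056663, 0.000000)
  [+1]  conj(Y_{6,1})(Ω₁) = (-0.017088, 0.002085) ; Y_{6,1}(Ω₂) = (-0.175937, -0.250398) ; Δ = (0.003528, 0.003912)
  [+2]  conj(Y_{6,2})(Ω₁) = (-0.332786, 0.082432) ; Y_{6,2}(Ω₂) = (0.083128, -0.230721) ; Δ = (-0.008645, 0.083633)
  [+3]  conj(Y_{6,3})(Ω₁) = (0.128170, -0.048862) ; Y_{6,3}(Ω₂) = (-0.192006, 0.052452) ; Δ = (-0.022046, 0.016105)
  [+4]  conj(Y_{6,4})(Ω₁) = (0.262944, -0.138778) ; Y_{6,4}(Ω₂) = (-0.333809, -0.276424) ; Δ = (-0.126135, -0.026359)
  [+5]  conj(Y_{6,5})(Ω₁) = (-0.348455, 0.242008) ; Y_{6,5}(Ω₂) = (0.025787, -0.325125) ; Δ = (0.069697, 0.119532)
  [+6]  conj(Y_{6,6})(Ω₁) = (0.175497, -0.156565) ; Y_{6,6}(Ω₂) = (0.107293, -0.063347) ; Δ = (0.008912, -0.027916)
Σ over m = (-0.092715, 0.000000); ×(4π/13) → (-0.089622, 0.000000). Real part: -0.089622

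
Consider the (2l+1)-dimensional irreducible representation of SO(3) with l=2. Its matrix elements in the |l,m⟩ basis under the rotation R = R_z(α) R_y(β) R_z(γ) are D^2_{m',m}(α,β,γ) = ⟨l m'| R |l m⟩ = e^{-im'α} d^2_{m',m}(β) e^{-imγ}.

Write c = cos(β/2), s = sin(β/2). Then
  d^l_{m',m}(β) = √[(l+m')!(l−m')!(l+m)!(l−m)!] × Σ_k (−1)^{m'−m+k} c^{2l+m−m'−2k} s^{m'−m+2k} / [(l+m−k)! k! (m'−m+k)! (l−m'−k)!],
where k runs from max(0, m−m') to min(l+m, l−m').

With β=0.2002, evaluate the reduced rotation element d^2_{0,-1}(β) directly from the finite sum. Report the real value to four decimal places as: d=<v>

d^2_{0,-1}(β=0.2002) via the finite sum:
c=cos(0.200200/2)=0.994994, s=sin(0.200200/2)=0.099933; N=√[2·2·1·6]=4.898979
Admissible k: 0..1 (factorial args all ≥0)
  k=0: (−1)^1·4.8990/(2)·0.9950^3·0.0999^1 = -0.241127
  k=1: (−1)^2·4.8990/(2)·0.9950^1·0.0999^3 = +0.002432
d^2_{0,-1}(0.2002) = -0.241127 +0.002432 = -0.238695

d=-0.2387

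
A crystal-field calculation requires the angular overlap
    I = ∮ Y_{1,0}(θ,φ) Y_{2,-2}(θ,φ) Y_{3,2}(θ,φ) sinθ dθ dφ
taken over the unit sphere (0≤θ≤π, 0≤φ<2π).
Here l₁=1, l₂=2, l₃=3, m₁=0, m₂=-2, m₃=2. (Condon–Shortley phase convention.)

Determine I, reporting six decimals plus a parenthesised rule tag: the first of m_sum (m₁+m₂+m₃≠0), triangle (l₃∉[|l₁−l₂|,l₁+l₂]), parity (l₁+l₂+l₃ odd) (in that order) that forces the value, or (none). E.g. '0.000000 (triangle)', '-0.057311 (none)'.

0.184674 (none)

Rules hold: Σm=0, L=6 even, 1≤3≤3.
N = 3·5·7 = 105
Δ = 0!·2!·4!/7! = 1/105
Racah Σ t=0..0: t=0:+1/4 = 1/4
⇒ 3j(1 2 3; 0 0 0)² = 3/35, sgn -1
Racah Σ t=0..0: t=0:+1/24 = 1/24
⇒ 3j(1 2 3; 0 -2 2)² = 1/21, sgn -1
4πI² = N·(3j₀)²·(3jₘ)² = 3/7
I = +1·√(0.428571/4π) = 0.18467439
No selection rule forces the value: the integral is nonzero (none).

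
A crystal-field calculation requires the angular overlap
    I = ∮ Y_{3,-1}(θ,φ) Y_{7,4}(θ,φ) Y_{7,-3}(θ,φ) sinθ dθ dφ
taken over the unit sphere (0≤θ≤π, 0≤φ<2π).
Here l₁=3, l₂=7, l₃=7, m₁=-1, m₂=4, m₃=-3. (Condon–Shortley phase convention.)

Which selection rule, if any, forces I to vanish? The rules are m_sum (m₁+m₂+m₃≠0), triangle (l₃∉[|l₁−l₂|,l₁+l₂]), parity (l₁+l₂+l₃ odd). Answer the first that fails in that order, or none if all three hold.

azimuthal sum: -1 + 4 − 3 = 0  ✓
4 ≤ 7 ≤ 10 (triangle on l)  ✓
L = 3 + 7 + 7 = 17 (odd)  ✗

parity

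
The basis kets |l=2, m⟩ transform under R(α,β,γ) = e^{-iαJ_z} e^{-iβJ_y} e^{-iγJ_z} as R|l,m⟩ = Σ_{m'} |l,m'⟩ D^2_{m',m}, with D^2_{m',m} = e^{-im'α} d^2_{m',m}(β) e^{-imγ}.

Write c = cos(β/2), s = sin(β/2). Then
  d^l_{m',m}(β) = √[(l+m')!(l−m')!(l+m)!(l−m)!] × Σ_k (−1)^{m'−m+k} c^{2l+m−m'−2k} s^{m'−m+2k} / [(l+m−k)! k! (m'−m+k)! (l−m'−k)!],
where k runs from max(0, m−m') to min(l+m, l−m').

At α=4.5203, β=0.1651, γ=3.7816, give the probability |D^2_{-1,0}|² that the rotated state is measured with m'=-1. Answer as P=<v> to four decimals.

D^2_{-1,0}(4.5203,0.1651,3.7816) = e^{-i·-1·4.5203}·d^2_{-1,0}(0.1651)·e^{-i·0·3.7816}. Compute d first:
Half-angle: c=0.996595, s=0.082456. N=√(1·6·2·2)=4.898979
Admissible k: 1..2 (factorial args all ≥0)
  k=1: (−1)^0·4.8990/(2)·0.9966^3·0.0825^1 = +0.199919
  k=2: (−1)^1·4.8990/(2)·0.9966^1·0.0825^3 = -0.001369
d^2_{-1,0}(0.1651) = +0.199919 -0.001369 = +0.198551
|D^2_{-1,0}|² = |d^2_{-1,0}(β)|² = (+0.198551)² = 0.039422 (the z-rotation phases have unit modulus)

P=0.0394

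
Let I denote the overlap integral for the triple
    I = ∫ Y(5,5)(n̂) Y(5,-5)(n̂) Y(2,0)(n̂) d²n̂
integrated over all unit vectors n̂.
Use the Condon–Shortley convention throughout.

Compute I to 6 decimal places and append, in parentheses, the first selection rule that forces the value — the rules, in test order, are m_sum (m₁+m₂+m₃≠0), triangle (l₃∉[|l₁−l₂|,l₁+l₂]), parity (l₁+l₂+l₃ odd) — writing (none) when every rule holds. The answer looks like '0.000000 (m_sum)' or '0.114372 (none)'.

m-sum 0 ✓  L=12 even ✓  0≤2≤10 ✓
Π(2lᵢ+1) = 11×11×5 = 605
triangle coeff Δ(5,5,2) = 1/38610
Σ_t [3,5]: t=3:−1/2880 t=4:+1/576 t=5:−1/2880 = 1/960
(3j)²=10/429 [(5 5 2; 0 0 0)], sign=+1
Σ_t [0,0]: t=0:+1/161280 = 1/161280
(3j)²=15/286 [(5 5 2; 5 -5 0)], sign=+1
⇒ 4πI² = 125/169
I = (+1)√(125/169/(4π)) = 0.24260890
No selection rule forces the value: the integral is nonzero (none).

0.242609 (none)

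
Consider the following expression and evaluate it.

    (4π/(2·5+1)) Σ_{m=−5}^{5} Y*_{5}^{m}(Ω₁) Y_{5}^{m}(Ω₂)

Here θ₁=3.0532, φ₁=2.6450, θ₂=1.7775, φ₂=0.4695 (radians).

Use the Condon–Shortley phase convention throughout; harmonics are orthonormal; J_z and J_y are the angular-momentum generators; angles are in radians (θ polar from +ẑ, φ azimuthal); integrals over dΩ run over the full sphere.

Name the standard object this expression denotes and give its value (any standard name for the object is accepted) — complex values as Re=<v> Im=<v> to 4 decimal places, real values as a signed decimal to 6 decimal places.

Legendre polynomial (addition theorem), +0.259144

This sum is the spherical-harmonic addition theorem: it equals the Legendre polynomial P_l(cos γ) of the angle γ between the two directions.
Addition theorem: P_5(cos γ) = (4π/11) Σ_m Y*_{lm}(Ω₁) Y_{lm}(Ω₂), m = −5…5:
  m=-5: Y*=(0.000002, 0.000002)  Y=(-0.292142, -0.297267)  product (-0.000000, -0.000001)
  m=-4: Y*=(0.000036, 0.000081)  Y=(0.083577, 0.263445)  product (-0.000018, 0.000016)
  m=-3: Y*=(-0.000153, 0.001881)  Y=(-0.032539, 0.198725)  product (-0.000369, -0.000092)
  m=-2: Y*=(-0.014199, 0.021785)  Y=(0.171907, -0.234887)  product (0.002676, 0.007080)
  m=-1: Y*=(-0.193476, 0.104842)  Y=(0.125113, -0.063475)  product (-0.017552, 0.025398)
  m=+0: Y*=(-0.881557, -0.000000)  Y=(-0.291947, 0.000000)  product (0.257368, 0.000000)
  m=+1: Y*=(0.193476, 0.104842)  Y=(-0.125113, -0.063475)  product (-0.017552, -0.025398)
  m=+2: Y*=(-0.014199, -0.021785)  Y=(0.171907, 0.234887)  product (0.002676, -0.007080)
  m=+3: Y*=(0.000153, 0.001881)  Y=(0.032539, 0.198725)  product (-0.000369, 0.000092)
  m=+4: Y*=(0.000036, -0.000081)  Y=(0.083577, -0.263445)  product (-0.000018, -0.000016)
  m=+5: Y*=(-0.000002, 0.000002)  Y=(0.292142, -0.297267)  product (-0.000000, 0.000001)
Σ over m = (0.226842, -0.000000); ×(4π/11) → (0.259144, -0.000000). Real part: 0.259144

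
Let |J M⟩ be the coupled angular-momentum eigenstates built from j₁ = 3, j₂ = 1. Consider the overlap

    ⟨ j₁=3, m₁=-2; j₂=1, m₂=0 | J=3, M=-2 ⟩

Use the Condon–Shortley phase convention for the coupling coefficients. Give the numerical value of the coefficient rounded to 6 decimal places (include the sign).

j₁+j₂−J=1  J+j₁−j₂=5  J−j₁+j₂=1  j₁+j₂+J+1=8
(j₁±m₁, j₂±m₂, J±M) = (1,5,1,1,1,5)
P² = 300
sum k=0..1:
  [0] +1/120 = 1/120
  [1] −1/24 = -1/24
S = -1/30
C² = P²·S² = 1/3 ; C = -0.577350

-0.577350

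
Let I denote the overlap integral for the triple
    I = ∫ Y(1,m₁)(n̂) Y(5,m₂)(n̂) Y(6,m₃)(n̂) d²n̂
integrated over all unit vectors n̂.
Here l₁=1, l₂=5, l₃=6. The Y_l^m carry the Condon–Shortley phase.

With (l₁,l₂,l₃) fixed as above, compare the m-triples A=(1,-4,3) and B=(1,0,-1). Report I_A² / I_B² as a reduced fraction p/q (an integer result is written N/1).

Shared (l₁,l₂,l₃)=(1,5,6): N and (l;000)² cancel in I_A²/I_B².
A: Δ = 0!·2!·10!/13! = 1/858; Racah Σ t=0..0: t=0:+1/725760 = 1/725760; ⇒ 3j(1 5 6; 1 -4 3)² = 1/286, sgn -1
B: Δ = 0!·2!·10!/13! = 1/858; Racah Σ t=0..0: t=0:+1/28800 = 1/28800; ⇒ 3j(1 5 6; 1 0 -1)² = 7/286, sgn -1
I_A²/I_B² = (1/286)/(7/286) = 1/7

1/7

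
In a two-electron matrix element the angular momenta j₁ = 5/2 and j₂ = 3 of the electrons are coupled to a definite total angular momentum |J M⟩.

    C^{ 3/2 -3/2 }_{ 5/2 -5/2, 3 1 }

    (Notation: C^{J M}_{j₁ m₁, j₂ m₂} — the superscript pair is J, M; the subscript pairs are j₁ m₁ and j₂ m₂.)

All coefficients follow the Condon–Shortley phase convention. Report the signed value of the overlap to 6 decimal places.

+0.267261

√[4·4!1!2!/8! · 0!5!4!2!0!3!] = √(1152/7)
  +(−1)^4/∏(4,0,1,0,0,2)! = 1/48  (running 1/48)
⟨..|..⟩ = √(1152/7)·(1/48) = +0.267261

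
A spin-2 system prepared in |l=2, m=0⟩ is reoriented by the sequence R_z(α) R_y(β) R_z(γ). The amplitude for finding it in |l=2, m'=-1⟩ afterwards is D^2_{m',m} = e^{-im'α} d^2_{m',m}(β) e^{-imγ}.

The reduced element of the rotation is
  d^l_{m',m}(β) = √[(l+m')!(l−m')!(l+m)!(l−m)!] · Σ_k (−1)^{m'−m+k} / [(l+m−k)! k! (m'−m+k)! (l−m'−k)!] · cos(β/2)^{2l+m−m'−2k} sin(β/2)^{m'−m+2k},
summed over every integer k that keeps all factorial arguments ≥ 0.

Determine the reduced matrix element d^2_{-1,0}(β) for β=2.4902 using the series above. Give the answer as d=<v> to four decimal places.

d=-0.5905

d^2_{-1,0}(β=2.4902) via the finite sum:
c=cos(2.490200/2)=0.319969, s=sin(2.490200/2)=0.947428; N=√[1·6·2·2]=4.898979
Admissible k: 1..2 (factorial args all ≥0)
  k=1: (−1)^0·4.8990/(2)·0.3200^3·0.9474^1 = +0.076023
  k=2: (−1)^1·4.8990/(2)·0.3200^1·0.9474^3 = -0.666533
d^2_{-1,0}(2.4902) = +0.076023 -0.666533 = -0.590510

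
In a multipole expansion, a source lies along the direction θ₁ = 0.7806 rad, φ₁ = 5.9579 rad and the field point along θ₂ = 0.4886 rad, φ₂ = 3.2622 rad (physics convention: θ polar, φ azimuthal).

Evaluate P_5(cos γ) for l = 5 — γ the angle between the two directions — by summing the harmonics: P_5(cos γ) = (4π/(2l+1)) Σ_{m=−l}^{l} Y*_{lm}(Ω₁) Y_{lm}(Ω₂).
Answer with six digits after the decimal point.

Expand P_5 via completeness: Σ_{m} conj(Y_{5,m}) at Ω₁ times Y_{5,m} at Ω₂ —
  m=-5: Y*=(-0.004453, -0.079970)  Y=(-0.008710, 0.005998)  product (0.000518, 0.000670)
  m=-4: Y*=(0.068124, -0.246479)  Y=(0.055732, -0.029187)  product (-0.003397, -0.015725)
  m=-3: Y*=(0.239396, -0.353751)  Y=(-0.201336, 0.076202)  product (-0.021242, 0.089465)
  m=-2: Y*=(0.244072, -0.185765)  Y=(0.428709, -0.105464)  product (0.085045, -0.105380)
  m=-1: Y*=(-0.152897, 0.051567)  Y=(-0.425388, 0.051555)  product (0.062382, -0.029819)
  m=+0: Y*=(-0.355812, -0.000000)  Y=(-0.132185, 0.000000)  product (0.047033, 0.000000)
  m=+1: Y*=(0.152897, 0.051567)  Y=(0.425388, 0.051555)  product (0.062382, 0.029819)
  m=+2: Y*=(0.244072, 0.185765)  Y=(0.428709, 0.105464)  product (0.085045, 0.105380)
  m=+3: Y*=(-0.239396, -0.353751)  Y=(0.201336, 0.076202)  product (-0.021242, -0.089465)
  m=+4: Y*=(0.068124, 0.246479)  Y=(0.055732, 0.029187)  product (-0.003397, 0.015725)
  m=+5: Y*=(0.004453, -0.079970)  Y=(0.008710, 0.005998)  product (0.000518, -0.000670)
Total Σ_m = (0.293644, 0.000000). Multiply by 1.142397: (0.335458, 0.000000). P_5(cos γ) = 0.335458

0.335458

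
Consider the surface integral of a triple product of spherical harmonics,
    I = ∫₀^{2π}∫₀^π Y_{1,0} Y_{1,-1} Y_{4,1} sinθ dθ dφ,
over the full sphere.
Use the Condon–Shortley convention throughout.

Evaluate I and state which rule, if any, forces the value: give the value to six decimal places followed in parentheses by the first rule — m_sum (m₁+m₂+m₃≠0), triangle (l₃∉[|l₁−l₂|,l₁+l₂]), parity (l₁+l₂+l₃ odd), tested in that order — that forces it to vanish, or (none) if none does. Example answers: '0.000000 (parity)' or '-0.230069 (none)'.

0.000000 (triangle)

l₃=4 ∉ [0,2] — triangle fails ⇒ I = 0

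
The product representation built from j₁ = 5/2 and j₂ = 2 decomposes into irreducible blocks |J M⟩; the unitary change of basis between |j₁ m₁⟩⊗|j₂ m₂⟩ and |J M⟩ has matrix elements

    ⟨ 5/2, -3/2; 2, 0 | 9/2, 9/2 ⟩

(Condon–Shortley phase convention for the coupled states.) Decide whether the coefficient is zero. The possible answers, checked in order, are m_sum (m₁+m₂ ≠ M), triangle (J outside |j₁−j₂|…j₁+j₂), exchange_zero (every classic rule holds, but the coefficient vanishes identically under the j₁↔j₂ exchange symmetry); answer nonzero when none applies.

m_sum

m-sum: m₁+m₂ = -3/2+0 = -3/2, M = 9/2  ✗ ⇒ coefficient is 0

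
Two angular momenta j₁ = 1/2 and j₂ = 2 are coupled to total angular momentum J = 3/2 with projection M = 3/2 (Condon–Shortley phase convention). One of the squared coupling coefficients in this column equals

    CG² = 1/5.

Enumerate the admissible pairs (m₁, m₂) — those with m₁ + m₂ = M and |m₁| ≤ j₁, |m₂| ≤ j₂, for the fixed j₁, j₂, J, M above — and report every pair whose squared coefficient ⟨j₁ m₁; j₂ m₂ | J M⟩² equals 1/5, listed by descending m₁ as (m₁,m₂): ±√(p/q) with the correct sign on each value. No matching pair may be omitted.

(1/2,1): +√(1/5)

Admissible pairs with m₁+m₂ = M = 3/2: (-1/2,2), (1/2,1)
  (m₁,m₂)=(1/2,1): CG² = 1/5, CG = +√(1/5)   ← matches the target
  (m₁,m₂)=(-1/2,2): CG² = 4/5, CG = −√(4/5)
Pairs with CG² = 1/5: (1/2,1): +√(1/5)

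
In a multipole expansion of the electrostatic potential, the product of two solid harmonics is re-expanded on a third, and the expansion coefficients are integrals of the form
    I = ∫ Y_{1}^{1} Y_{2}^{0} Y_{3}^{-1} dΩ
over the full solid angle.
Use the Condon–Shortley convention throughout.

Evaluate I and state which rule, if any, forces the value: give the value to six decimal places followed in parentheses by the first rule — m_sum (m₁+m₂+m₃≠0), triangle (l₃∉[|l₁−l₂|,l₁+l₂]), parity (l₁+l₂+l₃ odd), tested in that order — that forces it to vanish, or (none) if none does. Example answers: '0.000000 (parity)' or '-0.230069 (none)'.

-0.202301 (none)

Rules hold: Σm=0, L=6 even, 1≤3≤3.
N = 3·5·7 = 105
Δ = 0!·2!·4!/7! = 1/105
Racah Σ t=0..0: t=0:+1/4 = 1/4
⇒ 3j(1 2 3; 0 0 0)² = 3/35, sgn -1
Racah Σ t=0..0: t=0:+1/8 = 1/8
⇒ 3j(1 2 3; 1 0 -1)² = 2/35, sgn +1
4πI² = N·(3j₀)²·(3jₘ)² = 18/35
I = -1·√(0.514286/4π) = -0.20230066
No selection rule forces the value: the integral is nonzero (none).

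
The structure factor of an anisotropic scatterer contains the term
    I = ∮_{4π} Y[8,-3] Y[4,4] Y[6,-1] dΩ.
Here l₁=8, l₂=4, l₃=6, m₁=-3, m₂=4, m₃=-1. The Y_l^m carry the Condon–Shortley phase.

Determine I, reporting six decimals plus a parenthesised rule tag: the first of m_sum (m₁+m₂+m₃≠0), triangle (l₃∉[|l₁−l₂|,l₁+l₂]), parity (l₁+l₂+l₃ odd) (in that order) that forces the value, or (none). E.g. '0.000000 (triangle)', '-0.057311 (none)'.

m-sum 0 ✓  L=18 even ✓  4≤6≤12 ✓
Π(2lᵢ+1) = 17×9×13 = 1989
triangle coeff Δ(8,4,6) = 1/23279256
Σ_t [2,4]: t=2:+1/1658880 t=3:−1/518400 t=4:+1/1658880 = -1/1382400
(3j)²=504/46189 [(8 4 6; 0 0 0)], sign=-1
Σ_t [6,6]: t=6:+1/20736000 = 1/20736000
(3j)²=49/4199 [(8 4 6; -3 4 -1)], sign=-1
⇒ 4πI² = 222264/877591
I = (+1)√(222264/877591/(4π)) = 0.14196574
No selection rule forces the value: the integral is nonzero (none).

0.141966 (none)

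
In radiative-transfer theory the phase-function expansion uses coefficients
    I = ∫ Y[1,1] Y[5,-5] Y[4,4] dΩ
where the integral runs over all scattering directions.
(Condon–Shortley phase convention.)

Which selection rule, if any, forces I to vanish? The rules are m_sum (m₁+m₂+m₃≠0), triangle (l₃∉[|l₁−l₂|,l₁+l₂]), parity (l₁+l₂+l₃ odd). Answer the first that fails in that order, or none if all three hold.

Σmᵢ = 0  ✓
l₃∈[|l₁−l₂|,l₁+l₂]=[4,6], have l₃=4  ✓
Σlᵢ = 10 ⇒ even  ✓

none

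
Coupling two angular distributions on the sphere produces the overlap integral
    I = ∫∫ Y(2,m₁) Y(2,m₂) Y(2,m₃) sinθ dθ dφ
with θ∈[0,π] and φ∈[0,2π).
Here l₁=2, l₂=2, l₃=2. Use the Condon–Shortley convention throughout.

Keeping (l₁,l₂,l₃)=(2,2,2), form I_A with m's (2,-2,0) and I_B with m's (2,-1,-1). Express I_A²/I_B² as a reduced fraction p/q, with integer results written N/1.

2/3

l's match ⇒ only the (l;m) 3-j factors differ between A and B.
A: triangle coeff Δ(2,2,2) = 1/630; Σ_t [0,0]: t=0:+1/8 = 1/8; (3j)²=2/35 [(2 2 2; 2 -2 0)], sign=+1
B: triangle coeff Δ(2,2,2) = 1/630; Σ_t [0,0]: t=0:+1/4 = 1/4; (3j)²=3/35 [(2 2 2; 2 -1 -1)], sign=-1
I_A²/I_B² = (2/35)/(3/35) = 2/3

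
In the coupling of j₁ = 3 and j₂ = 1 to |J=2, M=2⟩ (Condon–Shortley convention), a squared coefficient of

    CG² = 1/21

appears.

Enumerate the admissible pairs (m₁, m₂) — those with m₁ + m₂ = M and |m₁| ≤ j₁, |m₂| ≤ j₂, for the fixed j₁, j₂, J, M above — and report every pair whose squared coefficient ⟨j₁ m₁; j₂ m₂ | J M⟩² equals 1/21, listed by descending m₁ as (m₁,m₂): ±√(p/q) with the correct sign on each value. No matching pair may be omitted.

Admissible pairs with m₁+m₂ = M = 2: (1,1), (2,0), (3,-1)
  (m₁,m₂)=(3,-1): CG² = 5/7, CG = +√(5/7)
  (m₁,m₂)=(2,0): CG² = 5/21, CG = −√(5/21)
  (m₁,m₂)=(1,1): CG² = 1/21, CG = +√(1/21)   ← matches the target
Pairs with CG² = 1/21: (1,1): +√(1/21)

(1,1): +√(1/21)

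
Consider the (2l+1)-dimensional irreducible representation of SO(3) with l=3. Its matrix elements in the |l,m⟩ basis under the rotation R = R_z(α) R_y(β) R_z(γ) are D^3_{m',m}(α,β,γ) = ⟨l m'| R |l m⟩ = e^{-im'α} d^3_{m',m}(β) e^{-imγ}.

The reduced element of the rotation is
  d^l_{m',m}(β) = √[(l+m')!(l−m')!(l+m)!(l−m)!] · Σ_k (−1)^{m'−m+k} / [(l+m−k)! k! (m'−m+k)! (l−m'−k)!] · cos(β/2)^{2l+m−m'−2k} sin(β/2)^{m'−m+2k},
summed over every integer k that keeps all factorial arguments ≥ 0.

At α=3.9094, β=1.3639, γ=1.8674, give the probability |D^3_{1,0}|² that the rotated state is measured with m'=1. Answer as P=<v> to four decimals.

Split into d^3_{1,0}(β=1.3639) × two z-phases.
c=cos(1.363900/2)=0.776345, s=sin(1.363900/2)=0.630308; N=√[24·2·6·6]=41.569219
k∈{0,1,2} keeps every argument non-negative
  k=0: (−1)^1·41.5692/(12)·0.7763^5·0.6303^1 = -0.615769
  k=1: (−1)^2·41.5692/(4)·0.7763^3·0.6303^3 = +1.217685
  k=2: (−1)^3·41.5692/(12)·0.7763^1·0.6303^5 = -0.267553
d^3_{1,0}(1.3639) = -0.615769 +1.217685 -0.267553 = +0.334363
|D^3_{1,0}|² = |d^3_{1,0}(β)|² = (+0.334363)² = 0.111799 (the z-rotation phases have unit modulus)

P=0.1118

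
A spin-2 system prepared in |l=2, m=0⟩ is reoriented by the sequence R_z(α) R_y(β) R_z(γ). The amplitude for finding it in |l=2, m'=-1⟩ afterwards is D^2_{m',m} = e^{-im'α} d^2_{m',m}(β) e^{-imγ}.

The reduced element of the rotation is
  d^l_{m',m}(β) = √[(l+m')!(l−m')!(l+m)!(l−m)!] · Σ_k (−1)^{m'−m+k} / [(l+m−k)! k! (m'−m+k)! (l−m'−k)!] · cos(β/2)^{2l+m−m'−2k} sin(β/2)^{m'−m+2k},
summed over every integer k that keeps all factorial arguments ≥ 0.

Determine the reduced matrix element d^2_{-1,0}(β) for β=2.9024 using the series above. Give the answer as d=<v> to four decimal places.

d=-0.2819

d^2_{-1,0}(β=2.9024) via the finite sum:
c=cos(2.902400/2)=0.119311, s=sin(2.902400/2)=0.992857; N=√[1·6·2·2]=4.898979
k: max(0,(0)−(-1))=1 … min(2+(0),2−(-1))=2
  k=1: (−1)^0·4.8990/(2)·0.1193^3·0.9929^1 = +0.004131
  k=2: (−1)^1·4.8990/(2)·0.1193^1·0.9929^3 = -0.286034
d^2_{-1,0}(2.9024) = +0.004131 -0.286034 = -0.281903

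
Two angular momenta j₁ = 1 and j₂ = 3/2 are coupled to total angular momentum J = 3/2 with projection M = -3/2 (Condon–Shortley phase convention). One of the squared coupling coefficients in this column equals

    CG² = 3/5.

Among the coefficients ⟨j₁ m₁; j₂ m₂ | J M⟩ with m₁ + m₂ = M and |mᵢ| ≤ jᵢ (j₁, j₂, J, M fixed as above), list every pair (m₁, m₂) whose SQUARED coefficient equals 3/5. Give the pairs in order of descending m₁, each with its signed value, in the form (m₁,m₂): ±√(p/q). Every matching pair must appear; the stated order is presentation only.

(0,-3/2): +√(3/5)

Admissible pairs with m₁+m₂ = M = -3/2: (-1,-1/2), (0,-3/2)
  (m₁,m₂)=(0,-3/2): CG² = 3/5, CG = +√(3/5)   ← matches the target
  (m₁,m₂)=(-1,-1/2): CG² = 2/5, CG = −√(2/5)
Pairs with CG² = 3/5: (0,-3/2): +√(3/5)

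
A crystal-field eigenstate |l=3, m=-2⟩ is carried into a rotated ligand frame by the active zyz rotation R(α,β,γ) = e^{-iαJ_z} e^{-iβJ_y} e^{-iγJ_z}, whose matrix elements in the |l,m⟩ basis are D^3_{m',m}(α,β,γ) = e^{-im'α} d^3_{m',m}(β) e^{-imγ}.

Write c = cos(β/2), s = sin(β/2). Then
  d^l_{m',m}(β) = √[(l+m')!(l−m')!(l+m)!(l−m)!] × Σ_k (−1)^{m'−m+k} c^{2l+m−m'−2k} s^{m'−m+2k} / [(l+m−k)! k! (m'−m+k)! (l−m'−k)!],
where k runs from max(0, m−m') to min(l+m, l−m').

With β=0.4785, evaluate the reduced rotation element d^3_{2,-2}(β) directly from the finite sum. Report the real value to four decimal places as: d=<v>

d=0.0147

d^3_{2,-2}(β=0.4785) via the finite sum:
Half-angle: c=0.971516, s=0.236974. N=√(120·1·1·120)=120.000000
Admissible k: 0..1 (factorial args all ≥0)
  k=0: (−1)^4·120.0000/(24)·0.9715^2·0.2370^4 = +0.014882
  k=1: (−1)^5·120.0000/(120)·0.9715^0·0.2370^6 = -0.000177
d^3_{2,-2}(0.4785) = +0.014882 -0.000177 = +0.014705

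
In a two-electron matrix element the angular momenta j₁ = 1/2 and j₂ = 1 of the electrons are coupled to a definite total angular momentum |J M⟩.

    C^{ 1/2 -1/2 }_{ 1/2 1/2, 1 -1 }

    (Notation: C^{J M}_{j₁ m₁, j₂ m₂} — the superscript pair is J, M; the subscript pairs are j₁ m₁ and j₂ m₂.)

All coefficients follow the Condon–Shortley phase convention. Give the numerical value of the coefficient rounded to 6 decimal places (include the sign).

+√(2/3) ≈ +0.816497

triangle: 1!*0!*1!/3! = 1/6
(j±m)!: 1!*0!*0!*2!*0!*1! = 2
prefactor² = (2J+1)*Δ*N² = 2/3
  k=0: +1/(0!*1!*0!*0!*0!*1!) = 1
Σ = 1  ⇒  CG² = 2/3*1² = 2/3
CG = +√(2/3) = +0.816497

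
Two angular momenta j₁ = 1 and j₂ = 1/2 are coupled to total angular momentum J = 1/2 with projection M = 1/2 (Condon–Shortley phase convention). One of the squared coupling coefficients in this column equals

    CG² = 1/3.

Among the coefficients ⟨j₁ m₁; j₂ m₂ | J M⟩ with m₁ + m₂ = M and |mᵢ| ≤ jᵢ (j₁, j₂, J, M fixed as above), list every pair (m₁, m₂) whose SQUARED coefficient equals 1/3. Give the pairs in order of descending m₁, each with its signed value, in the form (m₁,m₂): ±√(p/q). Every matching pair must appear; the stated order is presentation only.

(0,1/2): −√(1/3)

Admissible pairs with m₁+m₂ = M = 1/2: (0,1/2), (1,-1/2)
  (m₁,m₂)=(1,-1/2): CG² = 2/3, CG = +√(2/3)
  (m₁,m₂)=(0,1/2): CG² = 1/3, CG = −√(1/3)   ← matches the target
Pairs with CG² = 1/3: (0,1/2): −√(1/3)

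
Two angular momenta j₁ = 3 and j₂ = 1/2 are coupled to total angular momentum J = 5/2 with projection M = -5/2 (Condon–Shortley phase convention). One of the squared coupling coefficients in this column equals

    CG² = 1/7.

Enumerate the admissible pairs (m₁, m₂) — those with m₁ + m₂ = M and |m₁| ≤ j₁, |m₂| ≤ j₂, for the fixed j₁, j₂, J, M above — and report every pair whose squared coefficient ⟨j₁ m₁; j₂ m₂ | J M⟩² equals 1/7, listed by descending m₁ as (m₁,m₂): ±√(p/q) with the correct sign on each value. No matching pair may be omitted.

(-2,-1/2): +√(1/7)

Admissible pairs with m₁+m₂ = M = -5/2: (-3,1/2), (-2,-1/2)
  (m₁,m₂)=(-2,-1/2): CG² = 1/7, CG = +√(1/7)   ← matches the target
  (m₁,m₂)=(-3,1/2): CG² = 6/7, CG = −√(6/7)
Pairs with CG² = 1/7: (-2,-1/2): +√(1/7)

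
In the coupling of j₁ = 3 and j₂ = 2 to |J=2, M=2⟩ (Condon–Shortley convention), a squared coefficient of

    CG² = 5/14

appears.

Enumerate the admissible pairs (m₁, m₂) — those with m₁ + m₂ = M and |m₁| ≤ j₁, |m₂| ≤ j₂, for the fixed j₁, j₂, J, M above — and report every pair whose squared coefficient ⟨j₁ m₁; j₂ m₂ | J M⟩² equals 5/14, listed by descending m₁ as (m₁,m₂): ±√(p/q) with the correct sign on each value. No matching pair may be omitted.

(3,-1): +√(5/14); (2,0): −√(5/14)

Admissible pairs with m₁+m₂ = M = 2: (0,2), (1,1), (2,0), (3,-1)
  (m₁,m₂)=(3,-1): CG² = 5/14, CG = +√(5/14)   ← matches the target
  (m₁,m₂)=(2,0): CG² = 5/14, CG = −√(5/14)   ← matches the target
  (m₁,m₂)=(1,1): CG² = 3/14, CG = +√(3/14)
  (m₁,m₂)=(0,2): CG² = 1/14, CG = −√(1/14)
Pairs with CG² = 5/14: (3,-1): +√(5/14); (2,0): −√(5/14)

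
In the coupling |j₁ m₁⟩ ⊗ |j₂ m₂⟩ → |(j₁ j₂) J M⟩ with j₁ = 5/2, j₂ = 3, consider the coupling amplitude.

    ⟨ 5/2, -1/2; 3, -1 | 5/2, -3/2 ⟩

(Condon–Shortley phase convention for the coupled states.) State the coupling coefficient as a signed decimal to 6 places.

√[6·3!2!3!/9! · 2!3!2!4!1!4!] = √(576/35)
  +(−1)^1/∏(1,2,2,1,0,2)! = -1/8  (running -1/8)
  +(−1)^2/∏(2,1,1,0,1,3)! = 1/12  (running -1/24)
⟨..|..⟩ = √(576/35)·(-1/24) = -0.169031

-0.169031  (= −√(1/35))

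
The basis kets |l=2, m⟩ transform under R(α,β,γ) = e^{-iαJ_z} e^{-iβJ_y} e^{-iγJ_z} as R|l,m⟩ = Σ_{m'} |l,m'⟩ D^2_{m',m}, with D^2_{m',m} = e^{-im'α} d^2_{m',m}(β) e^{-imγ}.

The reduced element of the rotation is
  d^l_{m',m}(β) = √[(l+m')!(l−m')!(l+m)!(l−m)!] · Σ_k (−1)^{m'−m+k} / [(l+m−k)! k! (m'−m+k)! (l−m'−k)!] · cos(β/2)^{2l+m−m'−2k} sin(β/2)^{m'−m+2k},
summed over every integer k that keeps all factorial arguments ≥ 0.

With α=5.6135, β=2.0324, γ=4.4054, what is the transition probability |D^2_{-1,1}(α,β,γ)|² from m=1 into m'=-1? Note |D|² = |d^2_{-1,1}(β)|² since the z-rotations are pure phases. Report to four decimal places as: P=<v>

P=0.0062

First d^2_{-1,1}(β=2.0324), then the phase factors e^{-i(-1)α} and e^{-i(1)γ}:
c=cos(2.032400/2)=0.526600, s=sin(2.032400/2)=0.850113; N=√[1·6·6·1]=6.000000
k: max(0,(1)−(-1))=2 … min(2+(1),2−(-1))=3
  k=2: (−1)^0·6.0000/(2)·0.5266^2·0.8501^2 = +0.601224
  k=3: (−1)^1·6.0000/(6)·0.5266^0·0.8501^4 = -0.522284
d^2_{-1,1}(2.0324) = +0.601224 -0.522284 = +0.078940
|D^2_{-1,1}|² = |d^2_{-1,1}(β)|² = (+0.078940)² = 0.006232 (the z-rotation phases have unit modulus)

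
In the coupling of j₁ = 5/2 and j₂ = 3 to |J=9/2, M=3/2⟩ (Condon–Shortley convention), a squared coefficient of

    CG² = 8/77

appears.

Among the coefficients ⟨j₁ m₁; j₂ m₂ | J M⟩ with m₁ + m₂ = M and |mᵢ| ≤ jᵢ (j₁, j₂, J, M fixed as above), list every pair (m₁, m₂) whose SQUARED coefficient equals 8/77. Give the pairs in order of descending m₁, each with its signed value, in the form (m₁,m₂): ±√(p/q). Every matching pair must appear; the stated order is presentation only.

(-3/2,3): −√(8/77)

Admissible pairs with m₁+m₂ = M = 3/2: (-3/2,3), (-1/2,2), (1/2,1), (3/2,0), (5/2,-1)
  (m₁,m₂)=(5/2,-1): CG² = 50/231, CG = +√(50/231)
  (m₁,m₂)=(3/2,0): CG² = 45/154, CG = +√(45/154)
  (m₁,m₂)=(1/2,1): CG² = 5/231, CG = −√(5/231)
  (m₁,m₂)=(-1/2,2): CG² = 169/462, CG = −√(169/462)
  (m₁,m₂)=(-3/2,3): CG² = 8/77, CG = −√(8/77)   ← matches the target
Pairs with CG² = 8/77: (-3/2,3): −√(8/77)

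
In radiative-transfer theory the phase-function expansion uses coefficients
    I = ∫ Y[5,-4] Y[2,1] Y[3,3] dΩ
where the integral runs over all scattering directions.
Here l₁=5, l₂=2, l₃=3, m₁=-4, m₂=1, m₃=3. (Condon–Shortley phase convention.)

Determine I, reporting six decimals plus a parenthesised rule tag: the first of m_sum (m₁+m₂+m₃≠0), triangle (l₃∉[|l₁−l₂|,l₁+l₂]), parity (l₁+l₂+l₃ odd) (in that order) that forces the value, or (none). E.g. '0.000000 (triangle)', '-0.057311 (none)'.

0.219610 (none)

Rules hold: Σm=0, L=10 even, 3≤3≤7.
N = 11·5·7 = 385
Δ = 4!·6!·0!/11! = 1/2310
Racah Σ t=2..2: t=2:+1/144 = 1/144
⇒ 3j(5 2 3; 0 0 0)² = 10/231, sgn -1
Racah Σ t=3..3: t=3:−1/4320 = -1/4320
⇒ 3j(5 2 3; -4 1 3)² = 2/55, sgn -1
4πI² = N·(3j₀)²·(3jₘ)² = 20/33
I = +1·√(0.606061/4π) = 0.21961050
No selection rule forces the value: the integral is nonzero (none).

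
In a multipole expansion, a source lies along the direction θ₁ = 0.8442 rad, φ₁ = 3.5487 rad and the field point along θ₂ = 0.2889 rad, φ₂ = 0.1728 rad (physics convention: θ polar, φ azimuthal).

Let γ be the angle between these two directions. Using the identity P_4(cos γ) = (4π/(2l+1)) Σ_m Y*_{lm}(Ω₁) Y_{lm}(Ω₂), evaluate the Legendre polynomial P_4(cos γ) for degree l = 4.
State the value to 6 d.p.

Expand P_4 via completeness: Σ_{m} conj(Y_{4,m}) at Ω₁ times Y_{4,m} at Ω₂ —
  [-4]  conj(Y_{4,-4})(Ω₁) = -0.00796 + 0.13789j ; Y_{4,-4}(Ω₂) = 0.00225 - 0.00186j ; Δ = 0.00024 + 0.00032j
  [-3]  conj(Y_{4,-3})(Ω₁) = -0.11889 - 0.32623j ; Y_{4,-3}(Ω₂) = 0.02410 - 0.01375j ; Δ = -0.00735 - 0.00623j
  [-2]  conj(Y_{4,-2})(Ω₁) = 0.26803 + 0.28394j ; Y_{4,-2}(Ω₂) = 0.13877 - 0.04996j ; Δ = 0.05138 + 0.02601j
  [-1]  conj(Y_{4,-1})(Ω₁) = -0.01927 - 0.00831j ; Y_{4,-1}(Ω₂) = 0.43678 - 0.07624j ; Δ = -0.00905 - 0.00216j
  [+0]  conj(Y_{4,0})(Ω₁) = -0.36209 + 0.00000j ; Y_{4,0}(Ω₂) = 0.52723 + 0.00000j ; Δ = -0.19090 + 0.00000j
  [+1]  conj(Y_{4,1})(Ω₁) = 0.01927 - 0.00831j ; Y_{4,1}(Ω₂) = -0.43678 - 0.07624j ; Δ = -0.00905 + 0.00216j
  [+2]  conj(Y_{4,2})(Ω₁) = 0.26803 - 0.28394j ; Y_{4,2}(Ω₂) = 0.13877 + 0.04996j ; Δ = 0.05138 - 0.02601j
  [+3]  conj(Y_{4,3})(Ω₁) = 0.11889 - 0.32623j ; Y_{4,3}(Ω₂) = -0.02410 - 0.01375j ; Δ = -0.00735 + 0.00623j
  [+4]  conj(Y_{4,4})(Ω₁) = -0.00796 - 0.13789j ; Y_{4,4}(Ω₂) = 0.00225 + 0.00186j ; Δ = 0.00024 - 0.00032j
Accumulated sum -0.12047 - 0.00000j; after 4π/(2l+1) scaling, -0.16820 - 0.00000j ⇒ P_4 = -0.168202

-0.168202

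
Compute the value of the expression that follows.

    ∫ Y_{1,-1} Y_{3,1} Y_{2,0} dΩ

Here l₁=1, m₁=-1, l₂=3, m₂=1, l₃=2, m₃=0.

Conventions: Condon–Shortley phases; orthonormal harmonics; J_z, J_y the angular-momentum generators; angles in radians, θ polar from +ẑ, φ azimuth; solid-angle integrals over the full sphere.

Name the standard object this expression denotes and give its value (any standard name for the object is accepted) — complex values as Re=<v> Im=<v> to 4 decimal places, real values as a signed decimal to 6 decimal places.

Gaunt coefficient, -0.202301

This is a Gaunt coefficient — the integral of a triple product of spherical harmonics over the sphere.
Checks pass: Σm=0; 6 even; l₃=2∈[2,4].
(2·1+1)(2·3+1)(2·2+1) = 105
Δ: 2! 0! 4! / 7! → 1/105
sum: t=1:−1/4 = -1/4
3j²(1 3 2; 0 0 0) = Δ·Π!·Σ² = 3/35  (sign -1)
sum: t=2:+1/8 = 1/8
3j²(1 3 2; -1 1 0) = Δ·Π!·Σ² = 2/35  (sign +1)
combine: 4πI² = 105·3/35·2/35 = 18/35
take √, sign -1: I = -0.20230066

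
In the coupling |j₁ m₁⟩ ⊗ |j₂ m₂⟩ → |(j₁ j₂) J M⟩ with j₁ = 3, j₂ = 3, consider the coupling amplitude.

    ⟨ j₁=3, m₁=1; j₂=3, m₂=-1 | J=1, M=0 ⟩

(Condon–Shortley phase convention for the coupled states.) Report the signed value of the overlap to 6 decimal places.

√[3·5!1!1!/8! · 4!2!2!4!1!1!] = √(144/7)
  +(−1)^1/∏(1,4,1,1,0,0)! = -1/24  (running -1/24)
  +(−1)^2/∏(2,3,0,0,1,1)! = 1/12  (running 1/24)
⟨..|..⟩ = √(144/7)·(1/24) = +0.188982

+√(1/28) = +0.188982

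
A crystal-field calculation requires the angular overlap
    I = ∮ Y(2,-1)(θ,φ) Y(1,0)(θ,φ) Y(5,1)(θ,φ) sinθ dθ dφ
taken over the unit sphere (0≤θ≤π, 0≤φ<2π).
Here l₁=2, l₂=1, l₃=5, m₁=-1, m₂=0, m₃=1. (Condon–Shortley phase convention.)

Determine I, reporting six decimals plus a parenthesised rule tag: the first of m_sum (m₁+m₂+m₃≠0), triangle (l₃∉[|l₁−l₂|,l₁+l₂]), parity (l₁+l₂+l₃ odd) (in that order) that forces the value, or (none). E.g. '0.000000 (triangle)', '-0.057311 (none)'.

0.000000 (triangle)

|2−1|≤5≤2+1 violated ⇒ I = 0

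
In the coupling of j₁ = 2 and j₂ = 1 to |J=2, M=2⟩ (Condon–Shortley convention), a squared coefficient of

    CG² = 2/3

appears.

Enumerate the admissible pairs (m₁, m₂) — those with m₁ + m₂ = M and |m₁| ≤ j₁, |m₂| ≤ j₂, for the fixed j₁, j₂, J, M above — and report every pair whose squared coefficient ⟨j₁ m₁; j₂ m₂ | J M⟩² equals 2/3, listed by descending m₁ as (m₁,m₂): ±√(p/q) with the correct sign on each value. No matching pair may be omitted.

(2,0): +√(2/3)

Admissible pairs with m₁+m₂ = M = 2: (1,1), (2,0)
  (m₁,m₂)=(2,0): CG² = 2/3, CG = +√(2/3)   ← matches the target
  (m₁,m₂)=(1,1): CG² = 1/3, CG = −√(1/3)
Pairs with CG² = 2/3: (2,0): +√(2/3)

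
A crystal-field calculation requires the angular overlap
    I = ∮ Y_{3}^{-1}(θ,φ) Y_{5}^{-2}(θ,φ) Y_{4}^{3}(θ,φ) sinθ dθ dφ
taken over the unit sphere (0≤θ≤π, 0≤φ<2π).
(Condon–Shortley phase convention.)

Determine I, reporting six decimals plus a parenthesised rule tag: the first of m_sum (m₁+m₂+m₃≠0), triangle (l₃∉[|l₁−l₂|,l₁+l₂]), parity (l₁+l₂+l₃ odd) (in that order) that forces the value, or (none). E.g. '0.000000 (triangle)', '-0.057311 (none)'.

-0.171363 (none)

m-sum 0 ✓  L=12 even ✓  2≤4≤8 ✓
Π(2lᵢ+1) = 7×11×9 = 693
triangle coeff Δ(3,5,4) = 1/180180
Σ_t [1,3]: t=1:−1/576 t=2:+1/144 t=3:−1/576 = 1/288
(3j)²=20/1001 [(3 5 4; 0 0 0)], sign=+1
Σ_t [2,3]: t=2:+1/960 t=3:−1/4320 = 7/8640
(3j)²=343/12870 [(3 5 4; -1 -2 3)], sign=-1
⇒ 4πI² = 686/1859
I = (-1)√(686/1859/(4π)) = -0.17136315
No selection rule forces the value: the integral is nonzero (none).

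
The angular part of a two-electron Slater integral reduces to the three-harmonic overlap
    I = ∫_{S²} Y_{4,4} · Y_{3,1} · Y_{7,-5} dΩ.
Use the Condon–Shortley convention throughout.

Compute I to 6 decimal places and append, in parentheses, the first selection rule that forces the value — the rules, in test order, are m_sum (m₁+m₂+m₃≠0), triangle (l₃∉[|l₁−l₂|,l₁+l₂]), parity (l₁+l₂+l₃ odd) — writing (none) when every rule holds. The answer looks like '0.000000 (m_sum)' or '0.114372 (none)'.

Rules hold: Σm=0, L=14 even, 1≤7≤7.
N = 9·7·15 = 945
Δ = 0!·8!·6!/15! = 1/45045
Racah Σ t=0..0: t=0:+1/20736 = 1/20736
⇒ 3j(4 3 7; 0 0 0)² = 35/1287, sgn -1
Racah Σ t=0..0: t=0:+1/1935360 = 1/1935360
⇒ 3j(4 3 7; 4 1 -5)² = 1/91, sgn +1
4πI² = N·(3j₀)²·(3jₘ)² = 525/1859
I = -1·√(0.28241/4π) = -0.14991153
No selection rule forces the value: the integral is nonzero (none).

-0.149912 (none)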